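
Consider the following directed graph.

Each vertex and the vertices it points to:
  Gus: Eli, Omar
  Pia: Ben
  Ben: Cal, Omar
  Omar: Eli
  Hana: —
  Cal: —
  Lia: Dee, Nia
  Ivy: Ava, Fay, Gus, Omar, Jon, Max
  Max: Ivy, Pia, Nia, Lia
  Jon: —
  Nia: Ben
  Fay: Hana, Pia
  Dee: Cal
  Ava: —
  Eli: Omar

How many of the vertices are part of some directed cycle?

4

A vertex is on a directed cycle iff it belongs to a strongly connected component of size ≥ 2 (or has a self-loop).
The vertices on cycles are {Eli, Ivy, Max, Omar} — 4 in total.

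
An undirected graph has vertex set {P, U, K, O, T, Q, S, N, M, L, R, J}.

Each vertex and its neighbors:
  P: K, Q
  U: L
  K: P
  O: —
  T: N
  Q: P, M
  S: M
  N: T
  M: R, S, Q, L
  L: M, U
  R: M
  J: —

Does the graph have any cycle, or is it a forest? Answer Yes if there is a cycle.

DFS, tracking each vertex's parent; an edge to a visited non-parent vertex closes a cycle.
Start from M:
visit M (parent –)
  visit R (parent M)
    R–M: parent, skip
  visit S (parent M)
    S–M: parent, skip
  visit Q (parent M)
    visit P (parent Q)
      visit K (parent P)
        K–P: parent, skip
      P–Q: parent, skip
    Q–M: parent, skip
  visit L (parent M)
    L–M: parent, skip
    visit U (parent L)
      U–L: parent, skip
visit O (parent –)
visit T (parent –)
  visit N (parent T)
    N–T: parent, skip
visit J (parent –)
No non-parent visited neighbor found — the graph is a forest.

No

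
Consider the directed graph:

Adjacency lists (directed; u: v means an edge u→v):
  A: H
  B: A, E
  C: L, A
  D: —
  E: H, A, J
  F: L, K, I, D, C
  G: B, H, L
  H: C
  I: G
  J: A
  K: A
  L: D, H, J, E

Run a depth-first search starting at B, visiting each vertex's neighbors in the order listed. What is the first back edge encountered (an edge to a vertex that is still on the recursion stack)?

DFS from B (visiting each vertex's neighbors in the order listed); mark gray on enter, black on exit:
B gray
  A gray
    H gray
      C gray
        L gray
          D gray
          D black
          L→H: H is gray → back edge
First back edge: L → H.

L→H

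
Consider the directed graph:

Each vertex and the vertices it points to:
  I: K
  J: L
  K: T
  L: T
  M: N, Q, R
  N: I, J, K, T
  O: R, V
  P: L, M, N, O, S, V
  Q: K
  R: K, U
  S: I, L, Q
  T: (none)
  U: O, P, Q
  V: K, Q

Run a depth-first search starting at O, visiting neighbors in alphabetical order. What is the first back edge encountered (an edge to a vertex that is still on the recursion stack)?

U→O

DFS from O (visiting neighbors in alphabetical order); mark gray on enter, black on exit:
O gray
  R gray
    K gray
      T gray
      T black
    K black
    U gray
      U→O: O is gray → back edge
First back edge: U → O.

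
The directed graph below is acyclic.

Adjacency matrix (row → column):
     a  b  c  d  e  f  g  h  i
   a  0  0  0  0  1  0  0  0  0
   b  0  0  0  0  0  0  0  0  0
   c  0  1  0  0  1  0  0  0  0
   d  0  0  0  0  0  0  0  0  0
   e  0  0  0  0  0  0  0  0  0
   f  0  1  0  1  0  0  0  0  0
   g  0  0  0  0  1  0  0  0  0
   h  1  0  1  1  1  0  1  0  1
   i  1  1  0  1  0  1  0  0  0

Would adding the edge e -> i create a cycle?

Adding e→i creates a cycle iff i can already reach e.
Path from i: i → a → e.
So i → … → e → i is a cycle.

Yes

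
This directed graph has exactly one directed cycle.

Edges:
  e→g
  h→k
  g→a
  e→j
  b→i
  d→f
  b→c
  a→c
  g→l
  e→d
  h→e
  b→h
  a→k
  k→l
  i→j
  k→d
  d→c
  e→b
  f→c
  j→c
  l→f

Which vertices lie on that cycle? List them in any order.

b, e, h

DFS with gray/black marking from e:
e gray
  g gray
    a gray
      c gray
      c black
      k gray
        d gray
          d→c: c black — skip
          f gray
            f→c: c black — skip
          f black
        d black
        l gray
          l→f: f black — skip
        l black
      k black
    a black
    g→l: l black — skip
  g black
  j gray
    j→c: c black — skip
  j black
  b gray
    h gray
      h→e: e is gray → back edge
Back edge closes the cycle e → b → h → e; its vertices are {b, e, h}.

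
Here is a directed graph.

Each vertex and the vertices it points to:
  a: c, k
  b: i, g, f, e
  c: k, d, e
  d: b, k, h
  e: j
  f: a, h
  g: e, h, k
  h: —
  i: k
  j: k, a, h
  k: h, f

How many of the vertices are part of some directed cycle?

10

A vertex is on a directed cycle iff it belongs to a strongly connected component of size ≥ 2 (or has a self-loop).
The vertices on cycles are {a, b, c, d, e, f, g, i, j, k} — 10 in total.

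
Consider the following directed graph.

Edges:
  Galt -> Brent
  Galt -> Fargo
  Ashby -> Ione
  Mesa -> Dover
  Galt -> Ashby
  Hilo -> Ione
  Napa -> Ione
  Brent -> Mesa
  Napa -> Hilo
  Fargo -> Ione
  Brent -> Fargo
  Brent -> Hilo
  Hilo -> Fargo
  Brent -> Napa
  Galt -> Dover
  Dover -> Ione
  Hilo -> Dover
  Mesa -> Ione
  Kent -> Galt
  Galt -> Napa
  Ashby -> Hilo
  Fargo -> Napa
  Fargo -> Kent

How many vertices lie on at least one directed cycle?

7

A vertex is on a directed cycle iff it belongs to a strongly connected component of size ≥ 2 (or has a self-loop).
The vertices on cycles are {Galt, Hilo, Kent, Napa, Ashby, Brent, Fargo} — 7 in total.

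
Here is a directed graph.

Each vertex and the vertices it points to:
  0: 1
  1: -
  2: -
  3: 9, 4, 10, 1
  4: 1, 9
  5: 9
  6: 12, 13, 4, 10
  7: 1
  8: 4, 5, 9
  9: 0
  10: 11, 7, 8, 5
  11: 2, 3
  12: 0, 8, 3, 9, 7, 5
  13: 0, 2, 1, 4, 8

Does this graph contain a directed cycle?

Yes

DFS with white/gray/black marking, starting from 3:
3 gray
  9 gray
    0 gray
      1 gray
      1 black
    0 black
  9 black
  4 gray
    4→1: 1 black — skip
    4→9: 9 black — skip
  4 black
  10 gray
    11 gray
      2 gray
      2 black
      11→3: 3 is gray → back edge
Back edge found, so a cycle exists: 3 → 10 → 11 → 3.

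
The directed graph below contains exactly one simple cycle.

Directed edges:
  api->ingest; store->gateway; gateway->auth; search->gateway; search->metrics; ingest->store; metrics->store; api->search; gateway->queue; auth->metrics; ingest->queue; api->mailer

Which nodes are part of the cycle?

DFS with gray/black marking from gateway:
gateway gray
  auth gray
    metrics gray
      store gray
        store→gateway: gateway is gray → back edge
Back edge closes the cycle gateway → auth → metrics → store → gateway; its vertices are {auth, store, gateway, metrics}.

auth, store, gateway, metrics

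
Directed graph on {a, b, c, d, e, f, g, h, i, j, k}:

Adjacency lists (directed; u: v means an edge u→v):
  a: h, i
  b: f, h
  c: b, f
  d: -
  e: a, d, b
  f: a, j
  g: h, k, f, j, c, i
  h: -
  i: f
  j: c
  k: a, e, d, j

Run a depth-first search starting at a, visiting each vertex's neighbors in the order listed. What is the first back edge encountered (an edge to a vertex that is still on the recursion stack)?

DFS from a (visiting each vertex's neighbors in the order listed); mark gray on enter, black on exit:
a gray
  h gray
  h black
  i gray
    f gray
      f→a: a is gray → back edge
First back edge: f → a.

f->a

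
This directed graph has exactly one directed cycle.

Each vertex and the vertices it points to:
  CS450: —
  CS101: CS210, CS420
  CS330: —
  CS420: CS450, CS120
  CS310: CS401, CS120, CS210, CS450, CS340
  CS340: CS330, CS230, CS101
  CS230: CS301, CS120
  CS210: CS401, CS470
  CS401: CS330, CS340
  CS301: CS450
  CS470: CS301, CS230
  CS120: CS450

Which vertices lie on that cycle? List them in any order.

CS101, CS210, CS340, CS401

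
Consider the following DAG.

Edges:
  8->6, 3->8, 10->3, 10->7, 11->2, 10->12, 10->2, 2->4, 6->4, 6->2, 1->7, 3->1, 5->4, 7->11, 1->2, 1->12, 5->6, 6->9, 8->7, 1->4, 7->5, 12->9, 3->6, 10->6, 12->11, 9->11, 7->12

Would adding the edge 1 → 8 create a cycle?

No

Adding 1→8 creates a cycle iff 8 can already reach 1.
Explore from 8: no path reaches 1. The graph stays acyclic.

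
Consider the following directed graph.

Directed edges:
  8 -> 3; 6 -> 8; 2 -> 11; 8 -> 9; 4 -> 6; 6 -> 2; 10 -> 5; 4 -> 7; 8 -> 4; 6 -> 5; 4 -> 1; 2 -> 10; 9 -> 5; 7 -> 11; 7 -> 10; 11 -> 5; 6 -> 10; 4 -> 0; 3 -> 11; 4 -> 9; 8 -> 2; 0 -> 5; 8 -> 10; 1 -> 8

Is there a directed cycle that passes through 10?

No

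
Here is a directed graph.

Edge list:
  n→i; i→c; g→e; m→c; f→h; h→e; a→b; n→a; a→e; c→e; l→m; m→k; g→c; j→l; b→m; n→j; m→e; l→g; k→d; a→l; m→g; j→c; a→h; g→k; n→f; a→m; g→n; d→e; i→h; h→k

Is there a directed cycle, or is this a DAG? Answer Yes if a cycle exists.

DFS with white/gray/black marking, starting from f:
f gray
  h gray
    k gray
      d gray
        e gray
        e black
      d black
    k black
    h→e: e black — skip
  h black
f black
a gray
  a→h: h black — skip
  l gray
    m gray
      m→e: e black — skip
      g gray
        n gray
          i gray
            c gray
              c→e: e black — skip
            c black
            i→h: h black — skip
          i black
          n→a: a is gray → back edge
Back edge found, so a cycle exists: a → l → m → g → n → a.

Yes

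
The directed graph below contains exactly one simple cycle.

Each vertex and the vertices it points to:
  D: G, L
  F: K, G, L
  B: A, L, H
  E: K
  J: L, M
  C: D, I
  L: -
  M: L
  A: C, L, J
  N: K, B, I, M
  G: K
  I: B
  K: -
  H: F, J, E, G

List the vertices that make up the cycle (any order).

A, B, C, I

DFS with gray/black marking from B:
B gray
  A gray
    C gray
      D gray
        G gray
          K gray
          K black
        G black
        L gray
        L black
      D black
      I gray
        I→B: B is gray → back edge
Back edge closes the cycle B → A → C → I → B; its vertices are {A, B, C, I}.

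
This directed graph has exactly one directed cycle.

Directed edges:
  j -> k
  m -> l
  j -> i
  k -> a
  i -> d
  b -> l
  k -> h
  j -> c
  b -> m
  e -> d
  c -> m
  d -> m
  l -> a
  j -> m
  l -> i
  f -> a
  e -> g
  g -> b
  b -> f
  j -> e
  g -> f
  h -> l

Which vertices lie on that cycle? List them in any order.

DFS with gray/black marking from i:
i gray
  d gray
    m gray
      l gray
        l→i: i is gray → back edge
Back edge closes the cycle i → d → m → l → i; its vertices are {d, i, l, m}.

d, i, l, m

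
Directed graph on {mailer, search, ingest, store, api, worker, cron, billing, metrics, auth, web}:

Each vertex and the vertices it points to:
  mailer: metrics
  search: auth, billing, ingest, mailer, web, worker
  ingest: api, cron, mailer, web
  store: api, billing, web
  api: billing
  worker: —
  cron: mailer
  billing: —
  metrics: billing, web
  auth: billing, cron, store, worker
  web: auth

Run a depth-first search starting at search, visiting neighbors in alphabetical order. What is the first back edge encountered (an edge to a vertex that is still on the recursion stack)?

web->auth

DFS from search (visiting neighbors in alphabetical order); mark gray on enter, black on exit:
search gray
  auth gray
    billing gray
    billing black
    cron gray
      mailer gray
        metrics gray
          metrics→billing: billing black — skip
          web gray
            web→auth: auth is gray → back edge
First back edge: web → auth.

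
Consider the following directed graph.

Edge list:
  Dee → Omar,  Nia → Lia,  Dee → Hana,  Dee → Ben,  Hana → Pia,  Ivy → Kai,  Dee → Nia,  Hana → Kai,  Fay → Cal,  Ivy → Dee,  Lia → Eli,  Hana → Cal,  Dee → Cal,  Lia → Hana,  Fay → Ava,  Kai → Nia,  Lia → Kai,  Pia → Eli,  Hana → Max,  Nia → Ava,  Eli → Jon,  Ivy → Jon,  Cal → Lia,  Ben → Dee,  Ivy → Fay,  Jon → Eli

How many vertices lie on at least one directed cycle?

A vertex is on a directed cycle iff it belongs to a strongly connected component of size ≥ 2 (or has a self-loop).
The vertices on cycles are {Ben, Cal, Dee, Eli, Jon, Kai, Lia, Nia, Hana} — 9 in total.

9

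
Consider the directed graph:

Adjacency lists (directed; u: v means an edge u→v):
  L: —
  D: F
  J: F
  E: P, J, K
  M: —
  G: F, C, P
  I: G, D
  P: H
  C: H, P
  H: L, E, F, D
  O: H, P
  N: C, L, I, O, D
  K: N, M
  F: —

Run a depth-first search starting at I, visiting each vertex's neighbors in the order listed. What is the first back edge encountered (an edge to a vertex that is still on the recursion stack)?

P->H

DFS from I (visiting each vertex's neighbors in the order listed); mark gray on enter, black on exit:
I gray
  G gray
    F gray
    F black
    C gray
      H gray
        L gray
        L black
        E gray
          P gray
            P→H: H is gray → back edge
First back edge: P → H.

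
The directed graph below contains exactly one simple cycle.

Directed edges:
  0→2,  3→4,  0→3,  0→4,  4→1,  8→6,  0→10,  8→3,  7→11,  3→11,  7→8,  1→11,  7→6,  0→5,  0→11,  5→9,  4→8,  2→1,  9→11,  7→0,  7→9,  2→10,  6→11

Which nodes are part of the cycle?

3, 4, 8

DFS with gray/black marking from 4:
4 gray
  1 gray
    11 gray
    11 black
  1 black
  8 gray
    3 gray
      3→11: 11 black — skip
      3→4: 4 is gray → back edge
Back edge closes the cycle 4 → 8 → 3 → 4; its vertices are {3, 4, 8}.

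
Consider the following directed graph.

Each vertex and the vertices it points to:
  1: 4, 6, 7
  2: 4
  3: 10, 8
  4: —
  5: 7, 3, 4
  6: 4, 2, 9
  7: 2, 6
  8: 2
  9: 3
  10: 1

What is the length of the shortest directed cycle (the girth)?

5

For each vertex v, BFS finds the shortest path from v back to v.
The shortest such closed walk is 3 → 10 → 1 → 6 → 9 → 3, length 5.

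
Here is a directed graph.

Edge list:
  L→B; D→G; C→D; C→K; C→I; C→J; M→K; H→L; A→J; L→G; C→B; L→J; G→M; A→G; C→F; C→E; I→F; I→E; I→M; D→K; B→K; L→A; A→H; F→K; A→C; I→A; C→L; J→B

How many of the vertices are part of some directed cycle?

5

A vertex is on a directed cycle iff it belongs to a strongly connected component of size ≥ 2 (or has a self-loop).
The vertices on cycles are {A, C, H, I, L} — 5 in total.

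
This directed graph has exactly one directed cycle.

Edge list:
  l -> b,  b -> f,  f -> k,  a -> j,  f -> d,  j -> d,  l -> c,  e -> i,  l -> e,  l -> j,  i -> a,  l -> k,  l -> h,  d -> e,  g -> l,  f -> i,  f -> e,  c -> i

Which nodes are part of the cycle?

DFS with gray/black marking from j:
j gray
  d gray
    e gray
      i gray
        a gray
          a→j: j is gray → back edge
Back edge closes the cycle j → d → e → i → a → j; its vertices are {a, d, e, i, j}.

a, d, e, i, j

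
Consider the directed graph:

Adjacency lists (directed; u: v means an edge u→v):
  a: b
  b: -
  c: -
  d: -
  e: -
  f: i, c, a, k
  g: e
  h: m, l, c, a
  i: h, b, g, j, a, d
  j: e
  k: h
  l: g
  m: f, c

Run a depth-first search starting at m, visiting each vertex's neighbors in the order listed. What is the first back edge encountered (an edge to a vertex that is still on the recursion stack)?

h→m

DFS from m (visiting each vertex's neighbors in the order listed); mark gray on enter, black on exit:
m gray
  f gray
    i gray
      h gray
        h→m: m is gray → back edge
First back edge: h → m.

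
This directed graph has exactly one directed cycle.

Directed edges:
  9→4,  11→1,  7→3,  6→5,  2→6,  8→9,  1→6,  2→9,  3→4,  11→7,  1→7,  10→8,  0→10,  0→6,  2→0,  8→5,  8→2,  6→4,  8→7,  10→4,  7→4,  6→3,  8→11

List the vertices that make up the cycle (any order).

0, 2, 8, 10

DFS with gray/black marking from 8:
8 gray
  7 gray
    4 gray
    4 black
    3 gray
      3→4: 4 black — skip
    3 black
  7 black
  9 gray
    9→4: 4 black — skip
  9 black
  5 gray
  5 black
  11 gray
    11→7: 7 black — skip
    1 gray
      1→7: 7 black — skip
      6 gray
        6→3: 3 black — skip
        6→5: 5 black — skip
        6→4: 4 black — skip
      6 black
    1 black
  11 black
  2 gray
    2→9: 9 black — skip
    0 gray
      10 gray
        10→8: 8 is gray → back edge
Back edge closes the cycle 8 → 2 → 0 → 10 → 8; its vertices are {0, 2, 8, 10}.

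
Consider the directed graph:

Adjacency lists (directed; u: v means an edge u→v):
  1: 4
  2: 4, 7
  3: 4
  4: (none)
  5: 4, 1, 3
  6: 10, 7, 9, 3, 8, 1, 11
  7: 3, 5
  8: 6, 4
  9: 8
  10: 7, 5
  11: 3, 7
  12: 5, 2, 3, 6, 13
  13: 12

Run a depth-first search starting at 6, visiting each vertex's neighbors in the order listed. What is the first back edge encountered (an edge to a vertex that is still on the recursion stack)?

8→6

DFS from 6 (visiting each vertex's neighbors in the order listed); mark gray on enter, black on exit:
6 gray
  10 gray
    7 gray
      3 gray
        4 gray
        4 black
      3 black
      5 gray
        5→4: 4 black — skip
        1 gray
          1→4: 4 black — skip
        1 black
        5→3: 3 black — skip
      5 black
    7 black
    10→5: 5 black — skip
  10 black
  6→7: 7 black — skip
  9 gray
    8 gray
      8→6: 6 is gray → back edge
First back edge: 8 → 6.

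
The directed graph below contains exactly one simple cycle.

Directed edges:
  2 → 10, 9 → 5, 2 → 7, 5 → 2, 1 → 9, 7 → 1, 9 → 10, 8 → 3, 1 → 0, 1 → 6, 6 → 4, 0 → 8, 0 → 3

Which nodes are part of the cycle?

1, 2, 5, 7, 9

DFS with gray/black marking from 1:
1 gray
  6 gray
    4 gray
    4 black
  6 black
  0 gray
    3 gray
    3 black
    8 gray
      8→3: 3 black — skip
    8 black
  0 black
  9 gray
    5 gray
      2 gray
        10 gray
        10 black
        7 gray
          7→1: 1 is gray → back edge
Back edge closes the cycle 1 → 9 → 5 → 2 → 7 → 1; its vertices are {1, 2, 5, 7, 9}.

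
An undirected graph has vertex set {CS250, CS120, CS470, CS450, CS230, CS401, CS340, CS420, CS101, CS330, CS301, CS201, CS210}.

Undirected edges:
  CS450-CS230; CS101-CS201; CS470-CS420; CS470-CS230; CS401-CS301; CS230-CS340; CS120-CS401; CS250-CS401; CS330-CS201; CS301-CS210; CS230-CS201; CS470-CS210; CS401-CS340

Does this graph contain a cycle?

Yes

DFS, tracking each vertex's parent; an edge to a visited non-parent vertex closes a cycle.
Start from CS201:
visit CS201 (parent –)
  visit CS330 (parent CS201)
    CS330–CS201: parent, skip
  visit CS230 (parent CS201)
    visit CS470 (parent CS230)
      CS470–CS230: parent, skip
      visit CS420 (parent CS470)
        CS420–CS470: parent, skip
      visit CS210 (parent CS470)
        visit CS301 (parent CS210)
          visit CS401 (parent CS301)
            CS401–CS301: parent, skip
            visit CS340 (parent CS401)
              CS340–CS230: CS230 visited and ≠ parent → cycle
Cycle: CS230 – CS470 – CS210 – CS301 – CS401 – CS340 – CS230.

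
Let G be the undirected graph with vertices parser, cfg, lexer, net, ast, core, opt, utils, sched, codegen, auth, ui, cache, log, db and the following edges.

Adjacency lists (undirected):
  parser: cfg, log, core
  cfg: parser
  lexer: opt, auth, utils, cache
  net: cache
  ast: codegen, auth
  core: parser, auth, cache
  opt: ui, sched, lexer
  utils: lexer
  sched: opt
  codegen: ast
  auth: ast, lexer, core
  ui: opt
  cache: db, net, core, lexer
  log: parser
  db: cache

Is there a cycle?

Yes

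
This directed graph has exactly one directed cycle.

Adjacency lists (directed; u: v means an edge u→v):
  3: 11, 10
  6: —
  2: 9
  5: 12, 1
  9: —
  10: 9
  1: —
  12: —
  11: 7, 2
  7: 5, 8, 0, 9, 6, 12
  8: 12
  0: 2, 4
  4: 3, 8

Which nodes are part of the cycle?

0, 3, 4, 7, 11

DFS with gray/black marking from 4:
4 gray
  3 gray
    11 gray
      7 gray
        5 gray
          12 gray
          12 black
          1 gray
          1 black
        5 black
        8 gray
          8→12: 12 black — skip
        8 black
        0 gray
          2 gray
            9 gray
            9 black
          2 black
          0→4: 4 is gray → back edge
Back edge closes the cycle 4 → 3 → 11 → 7 → 0 → 4; its vertices are {0, 3, 4, 7, 11}.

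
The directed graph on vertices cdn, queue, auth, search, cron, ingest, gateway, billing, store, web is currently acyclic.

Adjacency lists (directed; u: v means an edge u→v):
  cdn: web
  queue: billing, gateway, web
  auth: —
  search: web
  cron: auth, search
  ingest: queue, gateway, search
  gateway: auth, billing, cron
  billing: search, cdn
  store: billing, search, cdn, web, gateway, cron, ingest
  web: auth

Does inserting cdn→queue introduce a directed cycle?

Adding cdn→queue creates a cycle iff queue can already reach cdn.
Path from queue: queue → billing → cdn.
So queue → … → cdn → queue is a cycle.

Yes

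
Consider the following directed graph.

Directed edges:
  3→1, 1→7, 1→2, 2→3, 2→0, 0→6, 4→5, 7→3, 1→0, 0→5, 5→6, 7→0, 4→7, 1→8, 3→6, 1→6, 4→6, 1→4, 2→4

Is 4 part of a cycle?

4 is on a cycle iff 4 can reach itself via ≥1 edge.
4 → 7 → 3 → 1 → 4 — yes.

Yes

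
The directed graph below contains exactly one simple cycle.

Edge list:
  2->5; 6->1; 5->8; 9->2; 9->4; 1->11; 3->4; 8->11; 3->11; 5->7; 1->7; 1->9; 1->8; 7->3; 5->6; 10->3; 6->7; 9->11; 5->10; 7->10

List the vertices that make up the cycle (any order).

1, 2, 5, 6, 9

DFS with gray/black marking from 2:
2 gray
  5 gray
    8 gray
      11 gray
      11 black
    8 black
    6 gray
      7 gray
        10 gray
          3 gray
            4 gray
            4 black
            3→11: 11 black — skip
          3 black
        10 black
        7→3: 3 black — skip
      7 black
      1 gray
        9 gray
          9→4: 4 black — skip
          9→2: 2 is gray → back edge
Back edge closes the cycle 2 → 5 → 6 → 1 → 9 → 2; its vertices are {1, 2, 5, 6, 9}.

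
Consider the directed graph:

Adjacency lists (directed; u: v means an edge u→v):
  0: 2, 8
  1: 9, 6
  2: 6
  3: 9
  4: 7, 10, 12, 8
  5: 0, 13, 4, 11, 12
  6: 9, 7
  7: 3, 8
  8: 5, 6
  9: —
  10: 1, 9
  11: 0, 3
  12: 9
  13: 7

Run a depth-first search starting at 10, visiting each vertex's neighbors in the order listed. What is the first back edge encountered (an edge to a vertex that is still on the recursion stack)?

2→6

DFS from 10 (visiting each vertex's neighbors in the order listed); mark gray on enter, black on exit:
10 gray
  1 gray
    9 gray
    9 black
    6 gray
      6→9: 9 black — skip
      7 gray
        3 gray
          3→9: 9 black — skip
        3 black
        8 gray
          5 gray
            0 gray
              2 gray
                2→6: 6 is gray → back edge
First back edge: 2 → 6.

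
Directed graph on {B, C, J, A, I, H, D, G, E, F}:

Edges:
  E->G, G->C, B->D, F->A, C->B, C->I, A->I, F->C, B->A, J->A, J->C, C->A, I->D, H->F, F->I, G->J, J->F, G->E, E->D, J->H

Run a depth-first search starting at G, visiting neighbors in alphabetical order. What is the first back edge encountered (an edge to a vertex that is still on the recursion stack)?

DFS from G (visiting neighbors in alphabetical order); mark gray on enter, black on exit:
G gray
  C gray
    A gray
      I gray
        D gray
        D black
      I black
    A black
    B gray
      B→A: A black — skip
      B→D: D black — skip
    B black
    C→I: I black — skip
  C black
  E gray
    E→D: D black — skip
    E→G: G is gray → back edge
First back edge: E → G.

E->G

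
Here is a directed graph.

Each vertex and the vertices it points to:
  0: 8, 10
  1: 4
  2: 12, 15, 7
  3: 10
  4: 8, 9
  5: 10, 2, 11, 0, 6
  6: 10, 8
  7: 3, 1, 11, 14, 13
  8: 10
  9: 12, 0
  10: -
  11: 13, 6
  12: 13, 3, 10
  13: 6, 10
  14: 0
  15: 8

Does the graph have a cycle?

DFS with white/gray/black marking, starting from 5:
5 gray
  10 gray
  10 black
  2 gray
    12 gray
      13 gray
        6 gray
          6→10: 10 black — skip
          8 gray
            8→10: 10 black — skip
          8 black
        6 black
        13→10: 10 black — skip
      13 black
      3 gray
        3→10: 10 black — skip
      3 black
      12→10: 10 black — skip
    12 black
    15 gray
      15→8: 8 black — skip
    15 black
    7 gray
      7→3: 3 black — skip
      1 gray
        4 gray
          4→8: 8 black — skip
          9 gray
            9→12: 12 black — skip
            0 gray
              0→8: 8 black — skip
              0→10: 10 black — skip
            0 black
          9 black
        4 black
      1 black
      11 gray
        11→13: 13 black — skip
        11→6: 6 black — skip
      11 black
      14 gray
        14→0: 0 black — skip
      14 black
      7→13: 13 black — skip
    7 black
  2 black
  5→11: 11 black — skip
  5→0: 0 black — skip
  5→6: 6 black — skip
5 black
Every edge goes to a white or black vertex — no back edge, so the graph is acyclic.

No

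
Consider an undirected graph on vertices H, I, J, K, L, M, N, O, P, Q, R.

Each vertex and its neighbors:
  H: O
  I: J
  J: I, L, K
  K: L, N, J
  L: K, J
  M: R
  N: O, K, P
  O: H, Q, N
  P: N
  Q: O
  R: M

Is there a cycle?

DFS, tracking each vertex's parent; an edge to a visited non-parent vertex closes a cycle.
Start from K:
visit K (parent –)
  visit L (parent K)
    L–K: parent, skip
    visit J (parent L)
      visit I (parent J)
        I–J: parent, skip
      J–L: parent, skip
      J–K: K visited and ≠ parent → cycle
Cycle: K – L – J – K.

Yes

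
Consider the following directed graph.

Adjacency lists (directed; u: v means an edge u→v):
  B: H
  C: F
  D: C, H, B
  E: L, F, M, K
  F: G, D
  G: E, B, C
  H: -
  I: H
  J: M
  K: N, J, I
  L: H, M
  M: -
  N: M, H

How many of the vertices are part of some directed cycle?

A vertex is on a directed cycle iff it belongs to a strongly connected component of size ≥ 2 (or has a self-loop).
The vertices on cycles are {C, D, E, F, G} — 5 in total.

5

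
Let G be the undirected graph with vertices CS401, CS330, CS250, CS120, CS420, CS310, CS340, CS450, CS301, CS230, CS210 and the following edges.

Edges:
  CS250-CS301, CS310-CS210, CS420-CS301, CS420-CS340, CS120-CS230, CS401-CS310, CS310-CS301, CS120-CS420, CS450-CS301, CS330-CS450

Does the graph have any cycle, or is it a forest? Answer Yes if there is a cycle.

DFS, tracking each vertex's parent; an edge to a visited non-parent vertex closes a cycle.
Start from CS401:
visit CS401 (parent –)
  visit CS310 (parent CS401)
    visit CS210 (parent CS310)
      CS210–CS310: parent, skip
    visit CS301 (parent CS310)
      visit CS250 (parent CS301)
        CS250–CS301: parent, skip
      CS301–CS310: parent, skip
      visit CS450 (parent CS301)
        visit CS330 (parent CS450)
          CS330–CS450: parent, skip
        CS450–CS301: parent, skip
      visit CS420 (parent CS301)
        visit CS120 (parent CS420)
          visit CS230 (parent CS120)
            CS230–CS120: parent, skip
          CS120–CS420: parent, skip
        CS420–CS301: parent, skip
        visit CS340 (parent CS420)
          CS340–CS420: parent, skip
    CS310–CS401: parent, skip
No non-parent visited neighbor found — the graph is a forest.

No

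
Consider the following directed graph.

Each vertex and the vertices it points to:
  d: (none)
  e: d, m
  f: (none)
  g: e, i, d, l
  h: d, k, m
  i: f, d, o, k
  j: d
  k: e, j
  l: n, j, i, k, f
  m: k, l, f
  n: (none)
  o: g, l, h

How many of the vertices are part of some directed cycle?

A vertex is on a directed cycle iff it belongs to a strongly connected component of size ≥ 2 (or has a self-loop).
The vertices on cycles are {e, g, h, i, k, l, m, o} — 8 in total.

8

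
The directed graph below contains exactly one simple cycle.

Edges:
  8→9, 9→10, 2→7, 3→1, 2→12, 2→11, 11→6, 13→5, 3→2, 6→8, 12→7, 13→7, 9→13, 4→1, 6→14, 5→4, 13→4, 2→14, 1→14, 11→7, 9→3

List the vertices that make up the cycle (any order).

2, 3, 6, 8, 9, 11

DFS with gray/black marking from 8:
8 gray
  9 gray
    10 gray
    10 black
    13 gray
      7 gray
      7 black
      5 gray
        4 gray
          1 gray
            14 gray
            14 black
          1 black
        4 black
      5 black
      13→4: 4 black — skip
    13 black
    3 gray
      3→1: 1 black — skip
      2 gray
        12 gray
          12→7: 7 black — skip
        12 black
        2→14: 14 black — skip
        11 gray
          11→7: 7 black — skip
          6 gray
            6→14: 14 black — skip
            6→8: 8 is gray → back edge
Back edge closes the cycle 8 → 9 → 3 → 2 → 11 → 6 → 8; its vertices are {2, 3, 6, 8, 9, 11}.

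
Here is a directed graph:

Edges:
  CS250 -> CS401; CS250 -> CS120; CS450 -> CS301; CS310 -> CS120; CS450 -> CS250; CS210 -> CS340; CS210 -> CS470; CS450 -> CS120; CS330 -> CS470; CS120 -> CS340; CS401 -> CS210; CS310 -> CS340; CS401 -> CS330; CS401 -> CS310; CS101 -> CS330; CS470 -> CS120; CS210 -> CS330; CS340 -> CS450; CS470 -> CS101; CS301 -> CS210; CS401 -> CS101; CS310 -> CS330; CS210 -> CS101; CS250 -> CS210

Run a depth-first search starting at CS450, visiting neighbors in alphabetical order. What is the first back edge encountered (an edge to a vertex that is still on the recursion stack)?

DFS from CS450 (visiting neighbors in alphabetical order); mark gray on enter, black on exit:
CS450 gray
  CS120 gray
    CS340 gray
      CS340→CS450: CS450 is gray → back edge
First back edge: CS340 → CS450.

CS340→CS450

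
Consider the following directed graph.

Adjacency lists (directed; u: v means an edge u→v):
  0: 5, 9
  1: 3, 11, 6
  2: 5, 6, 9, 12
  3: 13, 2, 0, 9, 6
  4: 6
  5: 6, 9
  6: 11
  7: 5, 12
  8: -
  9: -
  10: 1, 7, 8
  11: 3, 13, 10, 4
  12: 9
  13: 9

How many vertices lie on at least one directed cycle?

A vertex is on a directed cycle iff it belongs to a strongly connected component of size ≥ 2 (or has a self-loop).
The vertices on cycles are {0, 1, 2, 3, 4, 5, 6, 7, 10, 11} — 10 in total.

10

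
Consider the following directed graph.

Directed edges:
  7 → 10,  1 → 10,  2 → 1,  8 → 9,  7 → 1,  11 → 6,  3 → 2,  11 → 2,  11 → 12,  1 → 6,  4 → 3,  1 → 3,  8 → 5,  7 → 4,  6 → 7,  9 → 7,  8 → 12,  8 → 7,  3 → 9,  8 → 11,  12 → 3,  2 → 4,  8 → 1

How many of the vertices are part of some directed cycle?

7

A vertex is on a directed cycle iff it belongs to a strongly connected component of size ≥ 2 (or has a self-loop).
The vertices on cycles are {1, 2, 3, 4, 6, 7, 9} — 7 in total.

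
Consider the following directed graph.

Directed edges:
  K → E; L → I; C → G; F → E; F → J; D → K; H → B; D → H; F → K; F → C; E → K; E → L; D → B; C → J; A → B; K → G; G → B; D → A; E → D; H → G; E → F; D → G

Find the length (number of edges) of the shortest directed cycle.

2

For each vertex v, BFS finds the shortest path from v back to v.
The shortest such closed walk is F → E → F, length 2.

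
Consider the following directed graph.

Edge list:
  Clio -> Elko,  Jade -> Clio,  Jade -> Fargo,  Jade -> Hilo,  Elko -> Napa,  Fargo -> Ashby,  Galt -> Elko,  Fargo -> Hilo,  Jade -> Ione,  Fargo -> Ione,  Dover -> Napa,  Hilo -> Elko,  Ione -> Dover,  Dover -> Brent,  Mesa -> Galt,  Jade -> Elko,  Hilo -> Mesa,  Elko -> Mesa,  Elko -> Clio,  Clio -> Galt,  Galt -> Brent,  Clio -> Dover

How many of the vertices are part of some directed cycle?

A vertex is on a directed cycle iff it belongs to a strongly connected component of size ≥ 2 (or has a self-loop).
The vertices on cycles are {Clio, Elko, Galt, Mesa} — 4 in total.

4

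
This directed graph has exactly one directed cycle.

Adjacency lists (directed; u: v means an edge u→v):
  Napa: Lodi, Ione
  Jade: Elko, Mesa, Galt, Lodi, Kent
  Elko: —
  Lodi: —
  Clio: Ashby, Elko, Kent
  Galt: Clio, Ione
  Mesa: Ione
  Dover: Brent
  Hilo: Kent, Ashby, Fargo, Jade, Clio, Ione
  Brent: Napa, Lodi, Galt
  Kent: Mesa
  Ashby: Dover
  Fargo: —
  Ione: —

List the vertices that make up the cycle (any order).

DFS with gray/black marking from Clio:
Clio gray
  Ashby gray
    Dover gray
      Brent gray
        Napa gray
          Lodi gray
          Lodi black
          Ione gray
          Ione black
        Napa black
        Brent→Lodi: Lodi black — skip
        Galt gray
          Galt→Clio: Clio is gray → back edge
Back edge closes the cycle Clio → Ashby → Dover → Brent → Galt → Clio; its vertices are {Clio, Galt, Ashby, Brent, Dover}.

Clio, Galt, Ashby, Brent, Dover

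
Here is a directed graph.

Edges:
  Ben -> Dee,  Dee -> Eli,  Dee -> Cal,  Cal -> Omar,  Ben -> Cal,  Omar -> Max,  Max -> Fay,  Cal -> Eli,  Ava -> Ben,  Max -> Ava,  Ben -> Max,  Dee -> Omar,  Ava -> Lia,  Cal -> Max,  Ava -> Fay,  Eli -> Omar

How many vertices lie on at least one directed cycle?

A vertex is on a directed cycle iff it belongs to a strongly connected component of size ≥ 2 (or has a self-loop).
The vertices on cycles are {Ava, Ben, Cal, Dee, Eli, Max, Omar} — 7 in total.

7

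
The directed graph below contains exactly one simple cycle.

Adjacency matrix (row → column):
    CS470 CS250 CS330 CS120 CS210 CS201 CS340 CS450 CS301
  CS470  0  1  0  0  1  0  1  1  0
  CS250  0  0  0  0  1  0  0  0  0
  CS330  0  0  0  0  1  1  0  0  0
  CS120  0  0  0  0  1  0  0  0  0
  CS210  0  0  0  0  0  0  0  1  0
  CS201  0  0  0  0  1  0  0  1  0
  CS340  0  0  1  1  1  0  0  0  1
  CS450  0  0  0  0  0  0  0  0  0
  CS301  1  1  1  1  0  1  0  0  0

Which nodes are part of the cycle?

DFS with gray/black marking from CS301:
CS301 gray
  CS120 gray
    CS210 gray
      CS450 gray
      CS450 black
    CS210 black
  CS120 black
  CS470 gray
    CS340 gray
      CS330 gray
        CS201 gray
          CS201→CS210: CS210 black — skip
          CS201→CS450: CS450 black — skip
        CS201 black
        CS330→CS210: CS210 black — skip
      CS330 black
      CS340→CS301: CS301 is gray → back edge
Back edge closes the cycle CS301 → CS470 → CS340 → CS301; its vertices are {CS301, CS340, CS470}.

CS301, CS340, CS470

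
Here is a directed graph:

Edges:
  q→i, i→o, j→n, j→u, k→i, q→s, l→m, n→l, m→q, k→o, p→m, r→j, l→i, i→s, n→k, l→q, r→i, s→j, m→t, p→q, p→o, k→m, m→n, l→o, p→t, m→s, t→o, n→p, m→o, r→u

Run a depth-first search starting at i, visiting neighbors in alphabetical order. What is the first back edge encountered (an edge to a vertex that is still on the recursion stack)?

k->i

DFS from i (visiting neighbors in alphabetical order); mark gray on enter, black on exit:
i gray
  o gray
  o black
  s gray
    j gray
      n gray
        k gray
          k→i: i is gray → back edge
First back edge: k → i.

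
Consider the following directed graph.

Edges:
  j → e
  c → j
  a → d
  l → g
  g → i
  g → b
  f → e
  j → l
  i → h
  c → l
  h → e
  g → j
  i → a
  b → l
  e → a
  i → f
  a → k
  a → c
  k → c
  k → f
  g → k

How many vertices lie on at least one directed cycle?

A vertex is on a directed cycle iff it belongs to a strongly connected component of size ≥ 2 (or has a self-loop).
The vertices on cycles are {a, b, c, e, f, g, h, i, j, k, l} — 11 in total.

11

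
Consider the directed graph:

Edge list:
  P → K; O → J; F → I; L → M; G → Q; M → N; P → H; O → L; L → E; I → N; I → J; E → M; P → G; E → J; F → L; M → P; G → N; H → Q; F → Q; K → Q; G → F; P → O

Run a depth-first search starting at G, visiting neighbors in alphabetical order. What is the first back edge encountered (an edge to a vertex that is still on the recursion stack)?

P→G

DFS from G (visiting neighbors in alphabetical order); mark gray on enter, black on exit:
G gray
  F gray
    I gray
      J gray
      J black
      N gray
      N black
    I black
    L gray
      E gray
        E→J: J black — skip
        M gray
          M→N: N black — skip
          P gray
            P→G: G is gray → back edge
First back edge: P → G.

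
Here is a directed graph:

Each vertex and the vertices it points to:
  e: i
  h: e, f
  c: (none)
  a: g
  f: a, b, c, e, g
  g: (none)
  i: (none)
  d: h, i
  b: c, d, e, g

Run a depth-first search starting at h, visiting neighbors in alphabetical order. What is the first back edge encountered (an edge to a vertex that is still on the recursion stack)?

DFS from h (visiting neighbors in alphabetical order); mark gray on enter, black on exit:
h gray
  e gray
    i gray
    i black
  e black
  f gray
    a gray
      g gray
      g black
    a black
    b gray
      c gray
      c black
      d gray
        d→h: h is gray → back edge
First back edge: d → h.

d→h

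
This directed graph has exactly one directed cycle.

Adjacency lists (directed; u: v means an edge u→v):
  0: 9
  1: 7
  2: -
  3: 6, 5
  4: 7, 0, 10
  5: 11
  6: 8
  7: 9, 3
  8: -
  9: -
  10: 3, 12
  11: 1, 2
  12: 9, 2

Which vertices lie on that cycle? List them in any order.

DFS with gray/black marking from 7:
7 gray
  9 gray
  9 black
  3 gray
    6 gray
      8 gray
      8 black
    6 black
    5 gray
      11 gray
        1 gray
          1→7: 7 is gray → back edge
Back edge closes the cycle 7 → 3 → 5 → 11 → 1 → 7; its vertices are {1, 3, 5, 7, 11}.

1, 3, 5, 7, 11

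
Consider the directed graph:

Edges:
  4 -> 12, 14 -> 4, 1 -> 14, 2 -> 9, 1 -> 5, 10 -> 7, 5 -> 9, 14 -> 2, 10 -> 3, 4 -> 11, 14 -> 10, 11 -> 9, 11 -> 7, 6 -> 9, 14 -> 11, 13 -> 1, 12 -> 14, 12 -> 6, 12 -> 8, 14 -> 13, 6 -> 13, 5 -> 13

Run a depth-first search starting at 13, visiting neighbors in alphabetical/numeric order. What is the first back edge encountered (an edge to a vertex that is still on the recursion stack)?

5→13

DFS from 13 (visiting neighbors in alphabetical/numeric order); mark gray on enter, black on exit:
13 gray
  1 gray
    5 gray
      9 gray
      9 black
      5→13: 13 is gray → back edge
First back edge: 5 → 13.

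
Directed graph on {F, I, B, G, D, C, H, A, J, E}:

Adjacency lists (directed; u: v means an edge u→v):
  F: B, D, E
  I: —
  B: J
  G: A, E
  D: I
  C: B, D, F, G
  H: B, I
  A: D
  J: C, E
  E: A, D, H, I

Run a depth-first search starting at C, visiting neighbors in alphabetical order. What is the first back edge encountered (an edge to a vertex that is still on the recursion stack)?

DFS from C (visiting neighbors in alphabetical order); mark gray on enter, black on exit:
C gray
  B gray
    J gray
      J→C: C is gray → back edge
First back edge: J → C.

J->C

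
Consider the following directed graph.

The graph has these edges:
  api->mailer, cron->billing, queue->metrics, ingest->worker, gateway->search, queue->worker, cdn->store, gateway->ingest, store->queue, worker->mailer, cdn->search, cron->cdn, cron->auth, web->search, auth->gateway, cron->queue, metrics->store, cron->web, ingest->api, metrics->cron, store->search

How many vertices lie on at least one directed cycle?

A vertex is on a directed cycle iff it belongs to a strongly connected component of size ≥ 2 (or has a self-loop).
The vertices on cycles are {cdn, cron, queue, store, metrics} — 5 in total.

5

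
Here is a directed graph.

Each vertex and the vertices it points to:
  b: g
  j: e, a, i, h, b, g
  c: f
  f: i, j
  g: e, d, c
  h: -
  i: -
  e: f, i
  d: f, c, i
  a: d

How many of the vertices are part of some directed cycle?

8

A vertex is on a directed cycle iff it belongs to a strongly connected component of size ≥ 2 (or has a self-loop).
The vertices on cycles are {a, b, c, d, e, f, g, j} — 8 in total.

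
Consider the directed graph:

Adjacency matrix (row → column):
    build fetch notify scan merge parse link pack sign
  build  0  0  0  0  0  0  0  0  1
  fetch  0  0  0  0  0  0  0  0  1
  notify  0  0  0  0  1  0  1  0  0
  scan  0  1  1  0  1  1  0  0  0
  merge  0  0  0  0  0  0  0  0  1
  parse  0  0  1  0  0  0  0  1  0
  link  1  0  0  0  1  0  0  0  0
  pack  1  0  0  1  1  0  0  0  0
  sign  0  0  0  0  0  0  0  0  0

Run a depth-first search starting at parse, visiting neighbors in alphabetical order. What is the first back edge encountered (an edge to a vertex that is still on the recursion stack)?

DFS from parse (visiting neighbors in alphabetical order); mark gray on enter, black on exit:
parse gray
  notify gray
    link gray
      build gray
        sign gray
        sign black
      build black
      merge gray
        merge→sign: sign black — skip
      merge black
    link black
    notify→merge: merge black — skip
  notify black
  pack gray
    pack→build: build black — skip
    pack→merge: merge black — skip
    scan gray
      fetch gray
        fetch→sign: sign black — skip
      fetch black
      scan→merge: merge black — skip
      scan→notify: notify black — skip
      scan→parse: parse is gray → back edge
First back edge: scan → parse.

scan->parse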